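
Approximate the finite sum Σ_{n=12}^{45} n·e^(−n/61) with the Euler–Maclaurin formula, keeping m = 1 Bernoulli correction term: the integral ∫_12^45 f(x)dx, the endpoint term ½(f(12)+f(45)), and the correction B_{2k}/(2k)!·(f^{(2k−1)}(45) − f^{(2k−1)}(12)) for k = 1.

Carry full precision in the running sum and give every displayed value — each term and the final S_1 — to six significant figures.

The integral term ∫_12^45 x·e^(−x/61) dx = 565.674.
Boundary: ½(f(12) + f(45)) = ½(9.85703 + 21.5195) = 15.6882.
So far: 581.362.
Correction k=1: B_{2}/2! · (f^{(1)}(45) − f^{(1)}(12)) = 1/12 · (0.125432 − 0.659829) = -0.0445331.

S_1 ≈ 581.318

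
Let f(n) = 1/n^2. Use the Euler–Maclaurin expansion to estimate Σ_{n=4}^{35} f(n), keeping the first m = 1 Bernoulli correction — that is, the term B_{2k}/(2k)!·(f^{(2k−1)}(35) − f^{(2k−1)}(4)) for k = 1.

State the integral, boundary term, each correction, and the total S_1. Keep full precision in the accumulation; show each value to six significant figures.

∫_4^35 1/x^2 dx evaluates to 0.221429.
Boundary: ½(f(4) + f(35)) = ½(0.0625000 + 0.000816327) = 0.0316582.
So far: 0.253087.
Correction k=1: B_{2}/2! · (f^{(1)}(35) − f^{(1)}(4)) = 1/12 · (-4.66472e-05 − (-0.0312500)) = 0.00260028.

S_1 ≈ 0.255687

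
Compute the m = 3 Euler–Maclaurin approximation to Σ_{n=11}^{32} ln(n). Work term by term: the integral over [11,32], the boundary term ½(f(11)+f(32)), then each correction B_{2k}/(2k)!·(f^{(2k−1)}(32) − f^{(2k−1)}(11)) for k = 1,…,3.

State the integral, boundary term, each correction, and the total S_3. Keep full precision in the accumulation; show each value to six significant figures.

The integral term ∫_11^32 ln(x) dx = 63.5267.
Endpoint term: (f(11) + f(32))/2 = (2.39790 + 3.46574)/2 = 2.93182.
So far: 66.4585.
Order-1 term: 1/12 · (0.0312500 − 0.0909091) = -0.00497159.
Running total after k=1: 66.4535.
Order-2 term: −1/720 · (6.10352e-05 − 0.00150263) = 2.00221e-06.
Running total after k=2: 66.4535.
Order-3 term: 1/30240 · (7.15256e-07 − 0.000149021) = -4.90429e-09.

S_3 ≈ 66.4535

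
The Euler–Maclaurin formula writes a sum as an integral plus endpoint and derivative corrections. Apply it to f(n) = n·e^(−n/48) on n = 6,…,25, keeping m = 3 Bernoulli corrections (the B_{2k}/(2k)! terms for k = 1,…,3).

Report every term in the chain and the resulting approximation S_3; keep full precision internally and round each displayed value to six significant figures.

S_3 ≈ 215.999

The integral term ∫_6^25 x·e^(−x/48) dx = 205.967.
Boundary: ½(f(6) + f(25)) = ½(5.29498 + 14.8506) = 10.0728.
So far: 216.040.
Order-1 term: 1/12 · (0.284637 − 0.772185) = -0.0406290.
After k=1: 215.999.
Order-2 term: −1/720 · (0.000639187 − 0.00110121) = 6.41692e-07.
After k=2: 215.999.
Order-3 term: 1/30240 · (5.01230e-07 − 8.10444e-07) = -1.02253e-11.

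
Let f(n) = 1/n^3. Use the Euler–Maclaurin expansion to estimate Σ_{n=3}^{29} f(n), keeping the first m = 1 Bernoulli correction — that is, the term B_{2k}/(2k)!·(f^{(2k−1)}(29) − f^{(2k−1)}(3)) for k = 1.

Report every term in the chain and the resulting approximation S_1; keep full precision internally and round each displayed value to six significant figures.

S_1 ≈ 0.0765861

∫_3^29 1/x^3 dx evaluates to 0.0549610.
½[f(3) + f(29)] = ½[0.0370370 + 4.10021e-05] = 0.0185390.
So far: 0.0735000.
k=1: B_{2}/(2)! × [f^{(1)}(29) − f^{(1)}(3)] = 1/12 × (-4.24160e-06 − (-0.0370370)) = 0.00308607.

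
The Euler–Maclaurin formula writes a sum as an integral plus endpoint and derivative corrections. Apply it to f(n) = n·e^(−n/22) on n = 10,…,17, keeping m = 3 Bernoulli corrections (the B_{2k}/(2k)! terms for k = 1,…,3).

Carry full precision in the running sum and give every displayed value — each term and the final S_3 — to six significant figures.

S_3 ≈ 57.7497

Integral: ∫_10^17 x·e^(−x/22) dx = 50.6712.
½[f(10) + f(17)] = ½[6.34736 + 7.84978] = 7.09857.
So far: 57.7698.
Order-1 term: 1/12 · (0.104944 − 0.346220) = -0.0201064.
Running total after k=1: 57.7497.
Order-2 term: −1/720 · (0.00212489 − 0.00333821) = 1.68516e-06.
Running total after k=2: 57.7497.
Order-3 term: 1/30240 · (8.33256e-06 − 1.23163e-05) = -1.31737e-10.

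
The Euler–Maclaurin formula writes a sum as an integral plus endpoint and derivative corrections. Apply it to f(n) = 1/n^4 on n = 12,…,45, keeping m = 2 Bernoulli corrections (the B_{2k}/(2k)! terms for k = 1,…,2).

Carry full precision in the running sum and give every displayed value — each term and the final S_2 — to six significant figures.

S_2 ≈ 0.000214811

Integral: ∫_12^45 1/x^4 dx = 0.000189243.
Endpoint term: (f(12) + f(45))/2 = (4.82253e-05 + 2.43865e-07)/2 = 2.42346e-05.
Running total after boundary: 0.000213478.
k=1: B_{2}/(2)! × [f^{(1)}(45) − f^{(1)}(12)] = 1/12 × (-2.16769e-08 − (-1.60751e-05)) = 1.33779e-06.
Partial sum through k=1: 0.000214816.
k=2: B_{4}/(4)! × [f^{(3)}(45) − f^{(3)}(12)] = −1/720 × (-3.21139e-10 − (-3.34898e-06)) = -4.65091e-09.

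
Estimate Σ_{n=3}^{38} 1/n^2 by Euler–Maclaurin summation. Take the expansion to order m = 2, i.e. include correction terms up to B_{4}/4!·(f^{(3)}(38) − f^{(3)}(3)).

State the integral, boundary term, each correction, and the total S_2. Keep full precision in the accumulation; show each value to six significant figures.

S_2 ≈ 0.368952

∫_3^38 1/x^2 dx evaluates to 0.307018.
Boundary: ½(f(3) + f(38)) = ½(0.111111 + 0.000692521) = 0.0559018.
So far: 0.362919.
Order-1 term: 1/12 · (-3.64485e-05 − (-0.0740741)) = 0.00616980.
After k=1: 0.369089.
Order-2 term: −1/720 · (-3.02896e-07 − (-0.0987654)) = -0.000137174.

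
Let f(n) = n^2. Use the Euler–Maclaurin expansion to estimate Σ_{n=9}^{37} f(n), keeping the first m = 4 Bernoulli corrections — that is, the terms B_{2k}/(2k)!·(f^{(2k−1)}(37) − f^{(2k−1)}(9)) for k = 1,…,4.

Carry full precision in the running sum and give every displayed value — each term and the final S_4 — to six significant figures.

S_4 ≈ 17371.0

Integral: ∫_9^37 x^2 dx = 16641.3.
Boundary: ½(f(9) + f(37)) = ½(81.0000 + 1369.00) = 725.000.
So far: 17366.3.
Order-1 term: 1/12 · (74.0000 − 18.0000) = 4.66667.
Running total after k=1: 17371.0.
Order-2 term: −1/720 · (0.00000 − 0.00000) = 0.00000.
Running total after k=2: 17371.0.
Order-3 term: 1/30240 · (0.00000 − 0.00000) = 0.00000.
Running total after k=3: 17371.0.
Order-4 term: −1/1209600 · (0.00000 − 0.00000) = 0.00000.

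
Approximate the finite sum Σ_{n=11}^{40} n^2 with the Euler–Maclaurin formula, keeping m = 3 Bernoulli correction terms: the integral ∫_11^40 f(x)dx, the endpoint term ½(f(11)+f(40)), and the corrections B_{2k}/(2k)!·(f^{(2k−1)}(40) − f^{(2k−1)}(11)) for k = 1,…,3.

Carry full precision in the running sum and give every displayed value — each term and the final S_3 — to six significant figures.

S_3 ≈ 21755.0

∫_11^40 x^2 dx evaluates to 20889.7.
Endpoint term: (f(11) + f(40))/2 = (121.000 + 1600.00)/2 = 860.500.
Running total after boundary: 21750.2.
k=1: B_{2}/(2)! × [f^{(1)}(40) − f^{(1)}(11)] = 1/12 × (80.0000 − 22.0000) = 4.83333.
Running total after k=1: 21755.0.
k=2: B_{4}/(4)! × [f^{(3)}(40) − f^{(3)}(11)] = −1/720 × (0.00000 − 0.00000) = 0.00000.
Running total after k=2: 21755.0.
k=3: B_{6}/(6)! × [f^{(5)}(40) − f^{(5)}(11)] = 1/30240 × (0.00000 − 0.00000) = 0.00000.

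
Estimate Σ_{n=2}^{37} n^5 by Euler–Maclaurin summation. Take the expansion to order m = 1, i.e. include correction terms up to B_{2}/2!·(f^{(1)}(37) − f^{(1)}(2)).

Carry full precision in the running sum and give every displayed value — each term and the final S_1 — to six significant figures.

Integral: ∫_2^37 x^5 dx = 4.27621e+08.
½[f(2) + f(37)] = ½[32.0000 + 6.93440e+07] = 3.46720e+07.
So far: 4.62293e+08.
Correction k=1: B_{2}/2! · (f^{(1)}(37) − f^{(1)}(2)) = 1/12 · (9.37080e+06 − 80.0000) = 780894.

S_1 ≈ 4.63074e+08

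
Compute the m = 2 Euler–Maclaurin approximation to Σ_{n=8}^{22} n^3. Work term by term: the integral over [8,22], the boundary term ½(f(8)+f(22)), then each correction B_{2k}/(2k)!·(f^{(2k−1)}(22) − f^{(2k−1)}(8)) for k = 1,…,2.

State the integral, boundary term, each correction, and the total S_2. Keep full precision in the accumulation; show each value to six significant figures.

The integral term ∫_8^22 x^3 dx = 57540.0.
Endpoint term: (f(8) + f(22))/2 = (512.000 + 10648.0)/2 = 5580.00.
Running total after boundary: 63120.0.
Order-1 term: 1/12 · (1452.00 − 192.000) = 105.000.
After k=1: 63225.0.
Order-2 term: −1/720 · (6.00000 − 6.00000) = 0.00000.

S_2 ≈ 63225.0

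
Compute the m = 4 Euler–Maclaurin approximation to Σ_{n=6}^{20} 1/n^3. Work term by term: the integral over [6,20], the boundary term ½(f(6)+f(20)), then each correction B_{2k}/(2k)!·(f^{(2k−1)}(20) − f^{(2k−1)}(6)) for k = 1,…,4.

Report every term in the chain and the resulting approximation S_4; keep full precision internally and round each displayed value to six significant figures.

S_4 ≈ 0.0152058

Integral: ∫_6^20 1/x^3 dx = 0.0126389.
½[f(6) + f(20)] = ½[0.00462963 + 0.000125000] = 0.00237731.
So far: 0.0150162.
k=1: B_{2}/(2)! × [f^{(1)}(20) − f^{(1)}(6)] = 1/12 × (-1.87500e-05 − (-0.00231481)) = 0.000191339.
Running total after k=1: 0.0152075.
k=2: B_{4}/(4)! × [f^{(3)}(20) − f^{(3)}(6)] = −1/720 × (-9.37500e-07 − (-0.00128601)) = -1.78482e-06.
Running total after k=2: 0.0152058.
k=3: B_{6}/(6)! × [f^{(5)}(20) − f^{(5)}(6)] = 1/30240 × (-9.84375e-08 − (-0.00150034)) = 4.96113e-08.
Running total after k=3: 0.0152058.
k=4: B_{8}/(8)! × [f^{(7)}(20) − f^{(7)}(6)] = −1/1209600 × (-1.77188e-08 − (-0.00300069)) = -2.48071e-09.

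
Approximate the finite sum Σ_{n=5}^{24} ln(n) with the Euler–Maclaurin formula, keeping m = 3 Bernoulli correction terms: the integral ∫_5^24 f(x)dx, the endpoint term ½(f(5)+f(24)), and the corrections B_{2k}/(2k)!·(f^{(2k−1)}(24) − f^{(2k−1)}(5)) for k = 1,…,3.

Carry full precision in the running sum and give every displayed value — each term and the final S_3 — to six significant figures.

S_3 ≈ 51.6067

The integral term ∫_5^24 ln(x) dx = 49.2261.
Boundary: ½(f(5) + f(24)) = ½(1.60944 + 3.17805) = 2.39375.
Running total after boundary: 51.6198.
Correction k=1: B_{2}/2! · (f^{(1)}(24) − f^{(1)}(5)) = 1/12 · (0.0416667 − 0.200000) = -0.0131944.
Running total after k=1: 51.6067.
Correction k=2: B_{4}/4! · (f^{(3)}(24) − f^{(3)}(5)) = −1/720 · (0.000144676 − 0.0160000) = 2.20213e-05.
Running total after k=2: 51.6067.
Correction k=3: B_{6}/6! · (f^{(5)}(24) − f^{(5)}(5)) = 1/30240 · (3.01408e-06 − 0.00768000) = -2.53869e-07.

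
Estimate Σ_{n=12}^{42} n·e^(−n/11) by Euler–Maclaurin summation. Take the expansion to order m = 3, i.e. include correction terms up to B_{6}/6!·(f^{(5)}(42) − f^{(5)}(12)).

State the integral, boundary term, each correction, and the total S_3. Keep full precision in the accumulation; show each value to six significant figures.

S_3 ≈ 74.6525

Integral: ∫_12^42 x·e^(−x/11) dx = 72.1783.
Boundary: ½(f(12) + f(42)) = ½(4.03093 + 0.922644) = 2.47679.
So far: 74.6551.
Correction k=1: B_{2}/2! · (f^{(1)}(42) − f^{(1)}(12)) = 1/12 · (-0.0619090 − (-0.0305374)) = -0.00261430.
Partial sum through k=1: 74.6525.
Correction k=2: B_{4}/4! · (f^{(3)}(42) − f^{(3)}(12)) = −1/720 · (-0.000148542 − 0.00529987) = 7.56724e-06.
Partial sum through k=2: 74.6525.
Correction k=3: B_{6}/6! · (f^{(5)}(42) − f^{(5)}(12)) = 1/30240 · (1.77323e-06 − 8.96869e-05) = -2.90720e-09.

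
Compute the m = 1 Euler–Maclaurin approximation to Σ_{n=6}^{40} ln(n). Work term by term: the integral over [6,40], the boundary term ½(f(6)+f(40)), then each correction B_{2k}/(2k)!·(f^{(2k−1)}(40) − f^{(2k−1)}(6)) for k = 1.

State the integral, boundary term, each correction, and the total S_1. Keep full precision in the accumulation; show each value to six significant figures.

Integral: ∫_6^40 ln(x) dx = 102.805.
Endpoint term: (f(6) + f(40))/2 = (1.79176 + 3.68888)/2 = 2.74032.
Running total after boundary: 105.545.
Correction k=1: B_{2}/2! · (f^{(1)}(40) − f^{(1)}(6)) = 1/12 · (0.0250000 − 0.166667) = -0.0118056.

S_1 ≈ 105.533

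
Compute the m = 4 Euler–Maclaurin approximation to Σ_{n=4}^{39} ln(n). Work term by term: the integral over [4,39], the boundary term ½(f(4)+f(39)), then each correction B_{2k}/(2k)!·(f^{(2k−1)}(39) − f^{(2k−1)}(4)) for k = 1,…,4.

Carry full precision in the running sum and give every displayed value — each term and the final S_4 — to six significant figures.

∫_4^39 ln(x) dx evaluates to 102.334.
Boundary: ½(f(4) + f(39)) = ½(1.38629 + 3.66356) = 2.52493.
So far: 104.859.
Correction k=1: B_{2}/2! · (f^{(1)}(39) − f^{(1)}(4)) = 1/12 · (0.0256410 − 0.250000) = -0.0186966.
Partial sum through k=1: 104.840.
Correction k=2: B_{4}/4! · (f^{(3)}(39) − f^{(3)}(4)) = −1/720 · (3.37160e-05 − 0.0312500) = 4.33559e-05.
Partial sum through k=2: 104.840.
Correction k=3: B_{6}/6! · (f^{(5)}(39) − f^{(5)}(4)) = 1/30240 · (2.66004e-07 − 0.0234375) = -7.75041e-07.
Partial sum through k=3: 104.840.
Correction k=4: B_{8}/8! · (f^{(7)}(39) − f^{(7)}(4)) = −1/1209600 · (5.24663e-09 − 0.0439453) = 3.63304e-08.

S_4 ≈ 104.840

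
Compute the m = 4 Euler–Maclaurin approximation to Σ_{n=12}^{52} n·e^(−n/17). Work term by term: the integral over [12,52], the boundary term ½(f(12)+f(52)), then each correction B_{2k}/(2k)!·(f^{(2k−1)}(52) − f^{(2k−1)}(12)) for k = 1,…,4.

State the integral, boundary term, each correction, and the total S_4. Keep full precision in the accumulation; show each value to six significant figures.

S_4 ≈ 192.479

Integral: ∫_12^52 x·e^(−x/17) dx = 188.317.
Endpoint term: (f(12) + f(52))/2 = (5.92407 + 2.44103)/2 = 4.18255.
Integral + boundary = 192.499.
Order-1 term: 1/12 · (-0.0966471 − 0.145198) = -0.0201538.
After k=1: 192.479.
Order-2 term: −1/720 · (-9.55483e-06 − 0.00391884) = 5.45610e-06.
After k=2: 192.479.
Order-3 term: 1/30240 · (1.09104e-06 − 2.53815e-05) = -8.03256e-10.
After k=3: 192.479.
Order-4 term: −1/1209600 · (7.66482e-09 − 1.28730e-07) = 1.00087e-13.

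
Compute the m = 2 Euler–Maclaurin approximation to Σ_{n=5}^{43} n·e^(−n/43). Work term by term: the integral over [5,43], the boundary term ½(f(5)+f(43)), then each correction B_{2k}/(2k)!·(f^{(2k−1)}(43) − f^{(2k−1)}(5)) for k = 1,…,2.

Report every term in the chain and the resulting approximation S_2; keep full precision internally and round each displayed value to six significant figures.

S_2 ≈ 487.079

The integral term ∫_5^43 x·e^(−x/43) dx = 477.010.
Endpoint term: (f(5) + f(43))/2 = (4.45113 + 15.8188)/2 = 10.1350.
Integral + boundary = 487.145.
Order-1 term: 1/12 · (0.00000 − 0.786712) = -0.0655593.
Partial sum through k=1: 487.079.
Order-2 term: −1/720 · (0.000397923 − 0.00138841) = 1.37567e-06.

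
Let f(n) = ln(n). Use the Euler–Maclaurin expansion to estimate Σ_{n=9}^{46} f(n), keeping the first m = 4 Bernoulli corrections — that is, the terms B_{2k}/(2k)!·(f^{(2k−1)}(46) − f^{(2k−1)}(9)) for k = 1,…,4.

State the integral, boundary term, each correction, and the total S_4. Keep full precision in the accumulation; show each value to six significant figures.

∫_9^46 ln(x) dx evaluates to 119.342.
½[f(9) + f(46)] = ½[2.19722 + 3.82864] = 3.01293.
So far: 122.355.
k=1: B_{2}/(2)! × [f^{(1)}(46) − f^{(1)}(9)] = 1/12 × (0.0217391 − 0.111111) = -0.00744767.
After k=1: 122.348.
k=2: B_{4}/(4)! × [f^{(3)}(46) − f^{(3)}(9)] = −1/720 × (2.05474e-05 − 0.00274348) = 3.78186e-06.
After k=2: 122.348.
k=3: B_{6}/(6)! × [f^{(5)}(46) − f^{(5)}(9)] = 1/30240 × (1.16526e-07 − 0.000406442) = -1.34367e-08.
After k=3: 122.348.
k=4: B_{8}/(8)! × [f^{(7)}(46) − f^{(7)}(9)] = −1/1209600 × (1.65207e-09 − 0.000150534) = 1.24448e-10.

S_4 ≈ 122.348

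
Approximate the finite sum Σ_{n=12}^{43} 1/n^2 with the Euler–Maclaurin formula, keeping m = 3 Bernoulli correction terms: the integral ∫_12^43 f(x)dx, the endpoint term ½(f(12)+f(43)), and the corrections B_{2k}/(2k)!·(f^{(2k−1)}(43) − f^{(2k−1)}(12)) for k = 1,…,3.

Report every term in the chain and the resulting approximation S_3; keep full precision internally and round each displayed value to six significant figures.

The integral term ∫_12^43 1/x^2 dx = 0.0600775.
Endpoint term: (f(12) + f(43))/2 = (0.00694444 + 0.000540833)/2 = 0.00374264.
So far: 0.0638202.
k=1: B_{2}/(2)! × [f^{(1)}(43) − f^{(1)}(12)] = 1/12 × (-2.51550e-05 − (-0.00115741)) = 9.43544e-05.
Running total after k=1: 0.0639145.
k=2: B_{4}/(4)! × [f^{(3)}(43) − f^{(3)}(12)] = −1/720 × (-1.63256e-07 − (-9.64506e-05)) = -1.33732e-07.
Running total after k=2: 0.0639144.
k=3: B_{6}/(6)! × [f^{(5)}(43) − f^{(5)}(12)] = 1/30240 × (-2.64883e-09 − (-2.00939e-05)) = 6.64393e-10.

S_3 ≈ 0.0639144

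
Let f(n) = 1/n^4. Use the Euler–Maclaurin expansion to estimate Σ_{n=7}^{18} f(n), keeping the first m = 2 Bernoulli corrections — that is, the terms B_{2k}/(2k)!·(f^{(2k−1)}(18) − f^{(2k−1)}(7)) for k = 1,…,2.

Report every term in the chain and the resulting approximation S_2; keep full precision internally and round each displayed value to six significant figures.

S_2 ≈ 0.00114713

Integral: ∫_7^18 1/x^4 dx = 0.000914661.
Endpoint term: (f(7) + f(18))/2 = (0.000416493 + 9.52599e-06)/2 = 0.000213010.
So far: 0.00112767.
Correction k=1: B_{2}/2! · (f^{(1)}(18) − f^{(1)}(7)) = 1/12 · (-2.11689e-06 − (-0.000237996)) = 1.96566e-05.
Partial sum through k=1: 0.00114733.
Correction k=2: B_{4}/4! · (f^{(3)}(18) − f^{(3)}(7)) = −1/720 · (-1.96008e-07 − (-0.000145712)) = -2.02105e-07.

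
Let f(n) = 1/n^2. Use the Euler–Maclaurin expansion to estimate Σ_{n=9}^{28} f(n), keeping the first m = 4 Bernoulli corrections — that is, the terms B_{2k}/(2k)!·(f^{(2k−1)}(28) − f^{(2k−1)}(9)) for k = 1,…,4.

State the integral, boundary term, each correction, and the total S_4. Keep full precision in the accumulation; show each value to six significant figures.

The integral term ∫_9^28 1/x^2 dx = 0.0753968.
Endpoint term: (f(9) + f(28))/2 = (0.0123457 + 0.00127551)/2 = 0.00681059.
So far: 0.0822074.
k=1: B_{2}/(2)! × [f^{(1)}(28) − f^{(1)}(9)] = 1/12 × (-9.11079e-05 − (-0.00274348)) = 0.000221031.
Running total after k=1: 0.0824285.
k=2: B_{4}/(4)! × [f^{(3)}(28) − f^{(3)}(9)] = −1/720 × (-1.39451e-06 − (-0.000406442)) = -5.62566e-07.
Running total after k=2: 0.0824279.
k=3: B_{6}/(6)! × [f^{(5)}(28) − f^{(5)}(9)] = 1/30240 × (-5.33613e-08 − (-0.000150534)) = 4.97622e-09.
Running total after k=3: 0.0824279.
k=4: B_{8}/(8)! × [f^{(7)}(28) − f^{(7)}(9)] = −1/1209600 × (-3.81152e-09 − (-0.000104073)) = -8.60360e-11.

S_4 ≈ 0.0824279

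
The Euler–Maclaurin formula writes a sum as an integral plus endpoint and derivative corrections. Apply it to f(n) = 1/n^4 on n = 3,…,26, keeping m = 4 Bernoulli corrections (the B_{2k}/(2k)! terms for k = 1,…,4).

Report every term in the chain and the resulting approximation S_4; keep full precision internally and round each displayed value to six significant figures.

S_4 ≈ 0.0198046

Integral: ∫_3^26 1/x^4 dx = 0.0123267.
Endpoint term: (f(3) + f(26))/2 = (0.0123457 + 2.18830e-06)/2 = 0.00617393.
So far: 0.0185006.
Correction k=1: B_{2}/2! · (f^{(1)}(26) − f^{(1)}(3)) = 1/12 · (-3.36661e-07 − (-0.0164609)) = 0.00137171.
Running total after k=1: 0.0198724.
Correction k=2: B_{4}/4! · (f^{(3)}(26) − f^{(3)}(3)) = −1/720 · (-1.49406e-08 − (-0.0548697)) = -7.62079e-05.
Running total after k=2: 0.0197962.
Correction k=3: B_{6}/6! · (f^{(5)}(26) − f^{(5)}(3)) = 1/30240 · (-1.23768e-09 − (-0.341411)) = 1.12901e-05.
Running total after k=3: 0.0198074.
Correction k=4: B_{8}/8! · (f^{(7)}(26) − f^{(7)}(3)) = −1/1209600 · (-1.64780e-10 − (-3.41411)) = -2.82251e-06.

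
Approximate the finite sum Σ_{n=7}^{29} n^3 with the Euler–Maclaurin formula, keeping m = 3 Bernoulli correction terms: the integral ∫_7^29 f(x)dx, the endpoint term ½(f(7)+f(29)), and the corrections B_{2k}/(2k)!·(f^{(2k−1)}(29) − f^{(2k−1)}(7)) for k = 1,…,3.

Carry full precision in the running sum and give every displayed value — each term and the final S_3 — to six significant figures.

S_3 ≈ 188784

The integral term ∫_7^29 x^3 dx = 176220.
Endpoint term: (f(7) + f(29))/2 = (343.000 + 24389.0)/2 = 12366.0.
So far: 188586.
Order-1 term: 1/12 · (2523.00 − 147.000) = 198.000.
Partial sum through k=1: 188784.
Order-2 term: −1/720 · (6.00000 − 6.00000) = 0.00000.
Partial sum through k=2: 188784.
Order-3 term: 1/30240 · (0.00000 − 0.00000) = 0.00000.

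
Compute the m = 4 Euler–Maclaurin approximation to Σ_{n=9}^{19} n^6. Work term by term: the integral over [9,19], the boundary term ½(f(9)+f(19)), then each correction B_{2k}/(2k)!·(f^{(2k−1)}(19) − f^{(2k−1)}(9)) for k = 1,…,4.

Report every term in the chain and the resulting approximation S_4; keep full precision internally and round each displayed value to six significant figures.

∫_9^19 x^6 dx evaluates to 1.27013e+08.
½[f(9) + f(19)] = ½[531441 + 4.70459e+07] = 2.37887e+07.
So far: 1.50801e+08.
k=1: B_{2}/(2)! × [f^{(1)}(19) − f^{(1)}(9)] = 1/12 × (1.48566e+07 − 354294) = 1.20852e+06.
Running total after k=1: 1.52010e+08.
k=2: B_{4}/(4)! × [f^{(3)}(19) − f^{(3)}(9)] = −1/720 × (823080 − 87480.0) = -1021.67.
Running total after k=2: 1.52009e+08.
k=3: B_{6}/(6)! × [f^{(5)}(19) − f^{(5)}(9)] = 1/30240 × (13680.0 − 6480.00) = 0.238095.
Running total after k=3: 1.52009e+08.
k=4: B_{8}/(8)! × [f^{(7)}(19) − f^{(7)}(9)] = −1/1209600 × (0.00000 − 0.00000) = 0.00000.

S_4 ≈ 1.52009e+08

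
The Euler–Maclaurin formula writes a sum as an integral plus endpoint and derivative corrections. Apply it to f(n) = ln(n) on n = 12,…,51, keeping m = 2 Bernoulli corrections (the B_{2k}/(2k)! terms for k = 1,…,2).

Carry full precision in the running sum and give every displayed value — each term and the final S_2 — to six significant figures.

S_2 ≈ 134.907

∫_12^51 ln(x) dx evaluates to 131.704.
½[f(12) + f(51)] = ½[2.48491 + 3.93183] = 3.20837.
Integral + boundary = 134.913.
k=1: B_{2}/(2)! × [f^{(1)}(51) − f^{(1)}(12)] = 1/12 × (0.0196078 − 0.0833333) = -0.00531046.
Partial sum through k=1: 134.907.
k=2: B_{4}/(4)! × [f^{(3)}(51) − f^{(3)}(12)] = −1/720 × (1.50772e-05 − 0.00115741) = 1.58657e-06.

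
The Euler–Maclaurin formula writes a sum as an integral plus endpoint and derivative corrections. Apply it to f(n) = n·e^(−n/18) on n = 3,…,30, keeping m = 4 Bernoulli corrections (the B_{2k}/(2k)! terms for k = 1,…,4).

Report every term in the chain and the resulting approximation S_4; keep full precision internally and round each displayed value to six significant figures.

S_4 ≈ 160.815

The integral term ∫_3^30 x·e^(−x/18) dx = 156.782.
½[f(3) + f(30)] = ½[2.53945 + 5.66627] = 4.10286.
Integral + boundary = 160.884.
Order-1 term: 1/12 · (-0.125917 − 0.705401) = -0.0692765.
Running total after k=1: 160.815.
Order-2 term: −1/720 · (0.000777266 − 0.00740236) = 9.20152e-06.
Running total after k=2: 160.815.
Order-3 term: 1/30240 · (5.99742e-06 − 3.89739e-05) = -1.09049e-09.
Running total after k=3: 160.815.
Order-4 term: −1/1209600 · (2.96169e-08 − 1.70065e-07) = 1.16111e-13.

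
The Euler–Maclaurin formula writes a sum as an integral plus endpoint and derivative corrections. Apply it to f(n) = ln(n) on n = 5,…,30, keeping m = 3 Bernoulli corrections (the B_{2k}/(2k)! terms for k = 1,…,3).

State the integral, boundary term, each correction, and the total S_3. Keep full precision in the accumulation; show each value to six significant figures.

S_3 ≈ 71.4802

The integral term ∫_5^30 ln(x) dx = 68.9887.
½[f(5) + f(30)] = ½[1.60944 + 3.40120] = 2.50532.
So far: 71.4940.
Correction k=1: B_{2}/2! · (f^{(1)}(30) − f^{(1)}(5)) = 1/12 · (0.0333333 − 0.200000) = -0.0138889.
Running total after k=1: 71.4802.
Correction k=2: B_{4}/4! · (f^{(3)}(30) − f^{(3)}(5)) = −1/720 · (7.40741e-05 − 0.0160000) = 2.21193e-05.
Running total after k=2: 71.4802.
Correction k=3: B_{6}/6! · (f^{(5)}(30) − f^{(5)}(5)) = 1/30240 · (9.87654e-07 − 0.00768000) = -2.53936e-07.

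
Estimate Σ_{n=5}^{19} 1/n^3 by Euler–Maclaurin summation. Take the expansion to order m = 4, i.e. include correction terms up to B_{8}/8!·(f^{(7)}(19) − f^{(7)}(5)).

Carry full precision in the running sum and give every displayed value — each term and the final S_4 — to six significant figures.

The integral term ∫_5^19 1/x^3 dx = 0.0186150.
Endpoint term: (f(5) + f(19))/2 = (0.00800000 + 0.000145794)/2 = 0.00407290.
So far: 0.0226879.
k=1: B_{2}/(2)! × [f^{(1)}(19) − f^{(1)}(5)] = 1/12 × (-2.30201e-05 − (-0.00480000)) = 0.000398082.
Partial sum through k=1: 0.0230859.
k=2: B_{4}/(4)! × [f^{(3)}(19) − f^{(3)}(5)] = −1/720 × (-1.27535e-06 − (-0.00384000)) = -5.33156e-06.
Partial sum through k=2: 0.0230806.
k=3: B_{6}/(6)! × [f^{(5)}(19) − f^{(5)}(5)] = 1/30240 × (-1.48379e-07 − (-0.00645120)) = 2.13328e-07.
Partial sum through k=3: 0.0230808.
k=4: B_{8}/(8)! × [f^{(7)}(19) − f^{(7)}(5)] = −1/1209600 × (-2.95935e-08 − (-0.0185795)) = -1.53600e-08.

S_4 ≈ 0.0230808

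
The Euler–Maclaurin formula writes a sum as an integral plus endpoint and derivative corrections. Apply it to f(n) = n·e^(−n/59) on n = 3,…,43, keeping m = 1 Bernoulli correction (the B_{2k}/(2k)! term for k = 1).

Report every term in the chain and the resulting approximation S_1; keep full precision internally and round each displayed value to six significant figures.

Integral: ∫_3^43 x·e^(−x/59) dx = 573.078.
Boundary: ½(f(3) + f(43)) = ½(2.85127 + 20.7467) = 11.7990.
So far: 584.877.
k=1: B_{2}/(2)! × [f^{(1)}(43) − f^{(1)}(3)] = 1/12 × (0.130842 − 0.902097) = -0.0642712.

S_1 ≈ 584.813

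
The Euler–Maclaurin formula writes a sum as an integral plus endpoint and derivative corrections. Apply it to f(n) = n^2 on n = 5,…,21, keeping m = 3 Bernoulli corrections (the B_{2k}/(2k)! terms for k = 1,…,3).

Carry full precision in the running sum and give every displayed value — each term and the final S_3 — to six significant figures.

Integral: ∫_5^21 x^2 dx = 3045.33.
Endpoint term: (f(5) + f(21))/2 = (25.0000 + 441.000)/2 = 233.000.
So far: 3278.33.
Correction k=1: B_{2}/2! · (f^{(1)}(21) − f^{(1)}(5)) = 1/12 · (42.0000 − 10.0000) = 2.66667.
Partial sum through k=1: 3281.00.
Correction k=2: B_{4}/4! · (f^{(3)}(21) − f^{(3)}(5)) = −1/720 · (0.00000 − 0.00000) = 0.00000.
Partial sum through k=2: 3281.00.
Correction k=3: B_{6}/6! · (f^{(5)}(21) − f^{(5)}(5)) = 1/30240 · (0.00000 − 0.00000) = 0.00000.

S_3 ≈ 3281.00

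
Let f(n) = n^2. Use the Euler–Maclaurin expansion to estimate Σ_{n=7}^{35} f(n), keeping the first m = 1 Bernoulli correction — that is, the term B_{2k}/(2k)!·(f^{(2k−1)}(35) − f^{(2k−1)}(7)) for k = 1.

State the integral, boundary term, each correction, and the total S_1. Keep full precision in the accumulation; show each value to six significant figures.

The integral term ∫_7^35 x^2 dx = 14177.3.
½[f(7) + f(35)] = ½[49.0000 + 1225.00] = 637.000.
Integral + boundary = 14814.3.
k=1: B_{2}/(2)! × [f^{(1)}(35) − f^{(1)}(7)] = 1/12 × (70.0000 − 14.0000) = 4.66667.

S_1 ≈ 14819.0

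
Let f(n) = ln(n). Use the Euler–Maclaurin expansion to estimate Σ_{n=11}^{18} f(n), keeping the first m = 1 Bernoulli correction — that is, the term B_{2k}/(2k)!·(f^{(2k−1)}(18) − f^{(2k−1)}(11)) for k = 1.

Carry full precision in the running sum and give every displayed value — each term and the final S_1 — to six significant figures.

S_1 ≈ 21.2910

The integral term ∫_11^18 ln(x) dx = 18.6498.
½[f(11) + f(18)] = ½[2.39790 + 2.89037] = 2.64413.
So far: 21.2940.
k=1: B_{2}/(2)! × [f^{(1)}(18) − f^{(1)}(11)] = 1/12 × (0.0555556 − 0.0909091) = -0.00294613.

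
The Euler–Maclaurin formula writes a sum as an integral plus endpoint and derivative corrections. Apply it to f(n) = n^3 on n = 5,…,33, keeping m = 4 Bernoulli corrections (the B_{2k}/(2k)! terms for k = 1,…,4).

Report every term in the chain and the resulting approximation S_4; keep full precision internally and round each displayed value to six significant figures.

The integral term ∫_5^33 x^3 dx = 296324.
½[f(5) + f(33)] = ½[125.000 + 35937.0] = 18031.0.
Integral + boundary = 314355.
k=1: B_{2}/(2)! × [f^{(1)}(33) − f^{(1)}(5)] = 1/12 × (3267.00 − 75.0000) = 266.000.
Partial sum through k=1: 314621.
k=2: B_{4}/(4)! × [f^{(3)}(33) − f^{(3)}(5)] = −1/720 × (6.00000 − 6.00000) = 0.00000.
Partial sum through k=2: 314621.
k=3: B_{6}/(6)! × [f^{(5)}(33) − f^{(5)}(5)] = 1/30240 × (0.00000 − 0.00000) = 0.00000.
Partial sum through k=3: 314621.
k=4: B_{8}/(8)! × [f^{(7)}(33) − f^{(7)}(5)] = −1/1209600 × (0.00000 − 0.00000) = 0.00000.

S_4 ≈ 314621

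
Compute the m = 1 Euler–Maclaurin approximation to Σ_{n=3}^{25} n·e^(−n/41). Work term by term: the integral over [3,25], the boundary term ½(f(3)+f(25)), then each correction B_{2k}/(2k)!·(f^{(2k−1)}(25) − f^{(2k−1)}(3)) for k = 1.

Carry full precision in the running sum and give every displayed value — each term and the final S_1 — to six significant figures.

S_1 ≈ 214.181

The integral term ∫_3^25 x·e^(−x/41) dx = 206.047.
½[f(3) + f(25)] = ½[2.78833 + 13.5871] = 8.18771.
So far: 214.235.
k=1: B_{2}/(2)! × [f^{(1)}(25) − f^{(1)}(3)] = 1/12 × (0.212091 − 0.861434) = -0.0541119.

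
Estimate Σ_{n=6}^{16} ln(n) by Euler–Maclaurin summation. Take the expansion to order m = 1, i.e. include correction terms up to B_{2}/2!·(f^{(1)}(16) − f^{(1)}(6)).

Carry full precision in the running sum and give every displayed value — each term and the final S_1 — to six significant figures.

S_1 ≈ 25.8844

Integral: ∫_6^16 ln(x) dx = 23.6109.
½[f(6) + f(16)] = ½[1.79176 + 2.77259] = 2.28217.
Running total after boundary: 25.8930.
k=1: B_{2}/(2)! × [f^{(1)}(16) − f^{(1)}(6)] = 1/12 × (0.0625000 − 0.166667) = -0.00868056.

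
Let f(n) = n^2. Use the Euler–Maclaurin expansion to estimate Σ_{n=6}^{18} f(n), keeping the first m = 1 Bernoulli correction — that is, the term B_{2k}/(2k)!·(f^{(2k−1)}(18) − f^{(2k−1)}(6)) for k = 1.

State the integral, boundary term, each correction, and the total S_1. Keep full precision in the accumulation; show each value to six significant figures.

Integral: ∫_6^18 x^2 dx = 1872.00.
Endpoint term: (f(6) + f(18))/2 = (36.0000 + 324.000)/2 = 180.000.
Running total after boundary: 2052.00.
Order-1 term: 1/12 · (36.0000 − 12.0000) = 2.00000.

S_1 ≈ 2054.00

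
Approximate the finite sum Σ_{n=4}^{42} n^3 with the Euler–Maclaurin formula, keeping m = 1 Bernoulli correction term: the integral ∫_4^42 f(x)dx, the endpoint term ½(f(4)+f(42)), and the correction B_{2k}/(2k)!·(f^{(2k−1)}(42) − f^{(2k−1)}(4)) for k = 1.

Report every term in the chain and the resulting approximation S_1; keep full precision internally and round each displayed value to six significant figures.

The integral term ∫_4^42 x^3 dx = 777860.
½[f(4) + f(42)] = ½[64.0000 + 74088.0] = 37076.0.
So far: 814936.
Order-1 term: 1/12 · (5292.00 − 48.0000) = 437.000.

S_1 ≈ 815373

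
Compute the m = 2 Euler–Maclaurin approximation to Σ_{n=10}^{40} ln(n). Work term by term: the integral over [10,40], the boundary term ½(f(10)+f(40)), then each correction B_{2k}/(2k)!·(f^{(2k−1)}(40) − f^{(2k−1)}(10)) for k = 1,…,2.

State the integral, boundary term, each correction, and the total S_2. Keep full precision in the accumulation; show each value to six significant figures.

∫_10^40 ln(x) dx evaluates to 94.5293.
Endpoint term: (f(10) + f(40))/2 = (2.30259 + 3.68888)/2 = 2.99573.
Running total after boundary: 97.5251.
Correction k=1: B_{2}/2! · (f^{(1)}(40) − f^{(1)}(10)) = 1/12 · (0.0250000 − 0.100000) = -0.00625000.
Partial sum through k=1: 97.5188.
Correction k=2: B_{4}/4! · (f^{(3)}(40) − f^{(3)}(10)) = −1/720 · (3.12500e-05 − 0.00200000) = 2.73437e-06.

S_2 ≈ 97.5188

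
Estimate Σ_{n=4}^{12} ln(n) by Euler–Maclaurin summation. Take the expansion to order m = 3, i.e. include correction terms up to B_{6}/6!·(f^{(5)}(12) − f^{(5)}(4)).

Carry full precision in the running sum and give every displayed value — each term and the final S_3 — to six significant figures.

S_3 ≈ 18.1955

The integral term ∫_4^12 ln(x) dx = 16.2737.
Boundary: ½(f(4) + f(12)) = ½(1.38629 + 2.48491) = 1.93560.
So far: 18.2093.
Order-1 term: 1/12 · (0.0833333 − 0.250000) = -0.0138889.
Running total after k=1: 18.1954.
Order-2 term: −1/720 · (0.00115741 − 0.0312500) = 4.17953e-05.
Running total after k=2: 18.1955.
Order-3 term: 1/30240 · (9.64506e-05 − 0.0234375) = -7.71860e-07.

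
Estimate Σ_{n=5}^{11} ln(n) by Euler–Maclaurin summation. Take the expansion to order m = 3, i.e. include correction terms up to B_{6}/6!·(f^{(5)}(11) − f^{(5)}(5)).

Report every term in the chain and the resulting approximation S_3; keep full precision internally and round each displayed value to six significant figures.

∫_5^11 ln(x) dx evaluates to 12.3297.
Endpoint term: (f(5) + f(11))/2 = (1.60944 + 2.39790)/2 = 2.00367.
Integral + boundary = 14.3333.
k=1: B_{2}/(2)! × [f^{(1)}(11) − f^{(1)}(5)] = 1/12 × (0.0909091 − 0.200000) = -0.00909091.
Running total after k=1: 14.3242.
k=2: B_{4}/(4)! × [f^{(3)}(11) − f^{(3)}(5)] = −1/720 × (0.00150263 − 0.0160000) = 2.01352e-05.
Running total after k=2: 14.3243.
k=3: B_{6}/(6)! × [f^{(5)}(11) − f^{(5)}(5)] = 1/30240 × (0.000149021 − 0.00768000) = -2.49040e-07.

S_3 ≈ 14.3243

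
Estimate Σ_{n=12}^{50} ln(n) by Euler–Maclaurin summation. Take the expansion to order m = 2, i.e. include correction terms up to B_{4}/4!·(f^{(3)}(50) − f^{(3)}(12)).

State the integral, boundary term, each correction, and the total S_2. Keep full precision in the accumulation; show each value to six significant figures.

S_2 ≈ 130.975

Integral: ∫_12^50 ln(x) dx = 127.782.
Boundary: ½(f(12) + f(50)) = ½(2.48491 + 3.91202) = 3.19846.
Integral + boundary = 130.981.
Correction k=1: B_{2}/2! · (f^{(1)}(50) − f^{(1)}(12)) = 1/12 · (0.0200000 − 0.0833333) = -0.00527778.
After k=1: 130.975.
Correction k=2: B_{4}/4! · (f^{(3)}(50) − f^{(3)}(12)) = −1/720 · (1.60000e-05 − 0.00115741) = 1.58529e-06.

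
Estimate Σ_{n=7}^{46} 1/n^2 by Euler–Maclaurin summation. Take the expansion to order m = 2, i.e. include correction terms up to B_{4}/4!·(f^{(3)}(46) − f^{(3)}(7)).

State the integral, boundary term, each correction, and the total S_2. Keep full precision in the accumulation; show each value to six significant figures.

S_2 ≈ 0.132041

The integral term ∫_7^46 1/x^2 dx = 0.121118.
Endpoint term: (f(7) + f(46))/2 = (0.0204082 + 0.000472590)/2 = 0.0104404.
Running total after boundary: 0.131558.
k=1: B_{2}/(2)! × [f^{(1)}(46) − f^{(1)}(7)] = 1/12 × (-2.05474e-05 − (-0.00583090)) = 0.000484196.
After k=1: 0.132043.
k=2: B_{4}/(4)! × [f^{(3)}(46) − f^{(3)}(7)] = −1/720 × (-1.16526e-07 − (-0.00142798)) = -1.98314e-06.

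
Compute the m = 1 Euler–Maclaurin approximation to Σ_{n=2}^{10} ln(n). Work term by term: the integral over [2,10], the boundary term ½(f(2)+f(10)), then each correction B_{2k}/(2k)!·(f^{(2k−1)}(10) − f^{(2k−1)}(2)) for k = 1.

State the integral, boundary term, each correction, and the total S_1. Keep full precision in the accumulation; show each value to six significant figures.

∫_2^10 ln(x) dx evaluates to 13.6396.
½[f(2) + f(10)] = ½[0.693147 + 2.30259] = 1.49787.
Running total after boundary: 15.1374.
Correction k=1: B_{2}/2! · (f^{(1)}(10) − f^{(1)}(2)) = 1/12 · (0.100000 − 0.500000) = -0.0333333.

S_1 ≈ 15.1041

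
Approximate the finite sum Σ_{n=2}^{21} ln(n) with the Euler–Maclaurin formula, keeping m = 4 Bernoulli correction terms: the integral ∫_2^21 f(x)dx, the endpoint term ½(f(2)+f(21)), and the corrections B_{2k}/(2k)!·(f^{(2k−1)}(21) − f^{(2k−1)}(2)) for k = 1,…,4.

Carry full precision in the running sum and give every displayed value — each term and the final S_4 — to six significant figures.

∫_2^21 ln(x) dx evaluates to 43.5487.
Endpoint term: (f(2) + f(21))/2 = (0.693147 + 3.04452)/2 = 1.86883.
Running total after boundary: 45.4175.
Correction k=1: B_{2}/2! · (f^{(1)}(21) − f^{(1)}(2)) = 1/12 · (0.0476190 − 0.500000) = -0.0376984.
After k=1: 45.3798.
Correction k=2: B_{4}/4! · (f^{(3)}(21) − f^{(3)}(2)) = −1/720 · (0.000215959 − 0.250000) = 0.000346922.
After k=2: 45.3802.
Correction k=3: B_{6}/6! · (f^{(5)}(21) − f^{(5)}(2)) = 1/30240 · (5.87645e-06 − 0.750000) = -2.48014e-05.
After k=3: 45.3801.
Correction k=4: B_{8}/8! · (f^{(7)}(21) − f^{(7)}(2)) = −1/1209600 · (3.99758e-07 − 5.62500) = 4.65030e-06.

S_4 ≈ 45.3801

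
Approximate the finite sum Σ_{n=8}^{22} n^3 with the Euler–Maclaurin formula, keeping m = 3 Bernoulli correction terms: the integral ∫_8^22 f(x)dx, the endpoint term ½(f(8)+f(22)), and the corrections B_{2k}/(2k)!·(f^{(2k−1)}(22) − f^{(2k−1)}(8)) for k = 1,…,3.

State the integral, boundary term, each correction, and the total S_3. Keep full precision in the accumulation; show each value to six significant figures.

∫_8^22 x^3 dx evaluates to 57540.0.
½[f(8) + f(22)] = ½[512.000 + 10648.0] = 5580.00.
Integral + boundary = 63120.0.
k=1: B_{2}/(2)! × [f^{(1)}(22) − f^{(1)}(8)] = 1/12 × (1452.00 − 192.000) = 105.000.
Running total after k=1: 63225.0.
k=2: B_{4}/(4)! × [f^{(3)}(22) − f^{(3)}(8)] = −1/720 × (6.00000 − 6.00000) = 0.00000.
Running total after k=2: 63225.0.
k=3: B_{6}/(6)! × [f^{(5)}(22) − f^{(5)}(8)] = 1/30240 × (0.00000 − 0.00000) = 0.00000.

S_3 ≈ 63225.0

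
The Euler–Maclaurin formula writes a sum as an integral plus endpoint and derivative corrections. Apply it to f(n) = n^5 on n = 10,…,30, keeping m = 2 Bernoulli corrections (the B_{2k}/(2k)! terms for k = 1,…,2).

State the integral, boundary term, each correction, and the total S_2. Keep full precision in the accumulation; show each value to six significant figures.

Integral: ∫_10^30 x^5 dx = 1.21333e+08.
Endpoint term: (f(10) + f(30))/2 = (100000 + 2.43000e+07)/2 = 1.22000e+07.
Integral + boundary = 1.33533e+08.
Order-1 term: 1/12 · (4.05000e+06 − 50000.0) = 333333.
Partial sum through k=1: 1.33867e+08.
Order-2 term: −1/720 · (54000.0 − 6000.00) = -66.6667.

S_2 ≈ 1.33867e+08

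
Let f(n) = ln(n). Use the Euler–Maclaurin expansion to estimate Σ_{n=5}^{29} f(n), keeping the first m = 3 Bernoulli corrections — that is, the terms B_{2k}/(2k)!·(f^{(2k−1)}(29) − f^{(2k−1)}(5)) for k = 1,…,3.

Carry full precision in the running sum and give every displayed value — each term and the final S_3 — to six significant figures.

S_3 ≈ 68.0790

∫_5^29 ln(x) dx evaluates to 65.6044.
Boundary: ½(f(5) + f(29)) = ½(1.60944 + 3.36730) = 2.48837.
Integral + boundary = 68.0928.
Correction k=1: B_{2}/2! · (f^{(1)}(29) − f^{(1)}(5)) = 1/12 · (0.0344828 − 0.200000) = -0.0137931.
After k=1: 68.0790.
Correction k=2: B_{4}/4! · (f^{(3)}(29) − f^{(3)}(5)) = −1/720 · (8.20042e-05 − 0.0160000) = 2.21083e-05.
After k=2: 68.0790.
Correction k=3: B_{6}/6! · (f^{(5)}(29) − f^{(5)}(5)) = 1/30240 · (1.17010e-06 − 0.00768000) = -2.53930e-07.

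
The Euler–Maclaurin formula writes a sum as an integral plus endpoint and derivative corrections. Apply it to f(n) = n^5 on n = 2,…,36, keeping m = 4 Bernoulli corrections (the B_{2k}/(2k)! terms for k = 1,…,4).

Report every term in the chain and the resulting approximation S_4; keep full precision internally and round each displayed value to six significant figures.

S_4 ≈ 3.93730e+08

∫_2^36 x^5 dx evaluates to 3.62797e+08.
Endpoint term: (f(2) + f(36))/2 = (32.0000 + 6.04662e+07)/2 = 3.02331e+07.
So far: 3.93030e+08.
Order-1 term: 1/12 · (8.39808e+06 − 80.0000) = 699833.
After k=1: 3.93730e+08.
Order-2 term: −1/720 · (77760.0 − 240.000) = -107.667.
After k=2: 3.93730e+08.
Order-3 term: 1/30240 · (120.000 − 120.000) = 0.00000.
After k=3: 3.93730e+08.
Order-4 term: −1/1209600 · (0.00000 − 0.00000) = 0.00000.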